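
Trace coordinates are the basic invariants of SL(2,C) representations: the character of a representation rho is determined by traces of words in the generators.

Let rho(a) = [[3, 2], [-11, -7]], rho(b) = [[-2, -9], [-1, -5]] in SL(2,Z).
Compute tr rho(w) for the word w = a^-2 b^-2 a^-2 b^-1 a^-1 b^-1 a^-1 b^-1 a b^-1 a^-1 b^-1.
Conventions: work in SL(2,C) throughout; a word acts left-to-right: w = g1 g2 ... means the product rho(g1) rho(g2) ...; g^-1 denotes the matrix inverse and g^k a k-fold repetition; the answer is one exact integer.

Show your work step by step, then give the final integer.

rho(a^-1) = [[-7, -2], [11, 3]]
... * rho(a^-1) = [[-7, -2], [11, 3]]  ->  [[27, 8], [-44, -13]]
... * rho(b^-1) = [[-5, 9], [1, -2]]  ->  [[-127, 227], [207, -370]]
... * rho(b^-1) = [[-5, 9], [1, -2]]  ->  [[862, -1597], [-1405, 2603]]
... * rho(a^-1) = [[-7, -2], [11, 3]]  ->  [[-23601, -6515], [38468, 10619]]
... * rho(a^-1) = [[-7, -2], [11, 3]]  ->  [[93542, 27657], [-152467, -45079]]
... * rho(b^-1) = [[-5, 9], [1, -2]]  ->  [[-440053, 786564], [717256, -1282045]]
... * rho(a^-1) = [[-7, -2], [11, 3]]  ->  [[11732575, 3239798], [-19123287, -5280647]]
... * rho(b^-1) = [[-5, 9], [1, -2]]  ->  [[-55423077, 99113579], [90335788, -161548289]]
... * rho(a^-1) = [[-7, -2], [11, 3]]  ->  [[1478210908, 408186891], [-2409381695, -665316443]]
... * rho(b^-1) = [[-5, 9], [1, -2]]  ->  [[-6982867649, 12487524390], [11381592032, -20353802369]]
... * rho(a) = [[3, 2], [-11, -7]]  ->  [[-158311371237, -101378406028], [258036602155, 165239800647]]
... * rho(b^-1) = [[-5, 9], [1, -2]]  ->  [[690178450157, -1222045529077], [-1124943210128, 1991849818101]]
... * rho(a^-1) = [[-7, -2], [11, 3]]  ->  [[-18273749970946, -5046493487545], [29784950470007, 8225435874559]]
... * rho(b^-1) = [[-5, 9], [1, -2]]  ->  [[86322256367185, -154370762763424], [-140699316475476, 251613682480945]]
tr = 86322256367185 + 251613682480945 = 337935938848130

337935938848130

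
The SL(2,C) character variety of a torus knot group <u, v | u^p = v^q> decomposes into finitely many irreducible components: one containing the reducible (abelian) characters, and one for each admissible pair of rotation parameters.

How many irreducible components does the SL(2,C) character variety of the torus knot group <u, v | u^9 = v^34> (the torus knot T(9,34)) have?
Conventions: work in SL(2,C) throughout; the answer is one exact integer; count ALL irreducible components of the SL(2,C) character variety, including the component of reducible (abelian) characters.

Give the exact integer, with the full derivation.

133

For T(9,34): irreducibility forces the central element u^9 = v^34 to one of +I, -I.
On an irreducible component, tr(u) is locked at 2*cos(pi*alpha/9) for some alpha in 1..8, and tr(v) at 2*cos(pi*beta/34) for some beta in 1..33.
Consistency of u^9 = (-1)^alpha I with v^34 = (-1)^beta I forces alpha = beta (mod 2).
count pairs: odd alpha (4 choices) x odd beta (17), plus even alpha (4) x even beta (16): 4*17 + 4*16 = 132.
That is 132 components of irreducible characters, and with the reducible (abelian) component the total is 133.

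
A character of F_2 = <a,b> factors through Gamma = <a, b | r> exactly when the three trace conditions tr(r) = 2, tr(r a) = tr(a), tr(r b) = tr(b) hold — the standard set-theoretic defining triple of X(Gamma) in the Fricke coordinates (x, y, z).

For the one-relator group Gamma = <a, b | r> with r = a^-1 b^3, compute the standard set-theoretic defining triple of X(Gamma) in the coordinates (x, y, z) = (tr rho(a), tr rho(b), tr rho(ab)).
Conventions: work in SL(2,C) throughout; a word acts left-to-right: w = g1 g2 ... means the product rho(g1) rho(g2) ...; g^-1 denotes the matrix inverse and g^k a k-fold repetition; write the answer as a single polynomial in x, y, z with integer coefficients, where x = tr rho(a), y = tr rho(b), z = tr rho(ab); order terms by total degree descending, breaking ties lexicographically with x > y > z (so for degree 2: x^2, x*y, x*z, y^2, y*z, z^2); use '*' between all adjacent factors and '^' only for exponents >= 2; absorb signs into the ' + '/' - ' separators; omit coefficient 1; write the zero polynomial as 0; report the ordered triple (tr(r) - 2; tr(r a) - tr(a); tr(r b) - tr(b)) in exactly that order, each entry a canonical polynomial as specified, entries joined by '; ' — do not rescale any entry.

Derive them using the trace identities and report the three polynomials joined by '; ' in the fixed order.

x*y^3 - y^2*z - 2*x*y + z - 2; y^3 - x - 3*y; x*y^4 - y^3*z - 3*x*y^2 + 2*y*z + x - y

trace(b^2) = trace(b) trace(b) - trace(1) = y^2 - 2
trace(b^3) = trace(b) trace(b^2) - trace(b) = y^3 - 3*y
trace(b a b) = trace(b) trace(a b) - trace(a) = y*z - x
trace(b^3 a) = trace(b) trace(b a b) - trace(b a) = y^2*z - x*y - z
trace(a^-1 b^3) = trace(b^3) trace(a) - trace(b^3 a) = x*y^3 - y^2*z - 2*x*y + z
trace(b^4) = trace(b) trace(b^3) - trace(b^2) = y^4 - 4*y^2 + 2
trace(b^4 a) = trace(b) trace(b a b^2) - trace(b a b) = y^3*z - x*y^2 - 2*y*z + x
trace(a^-1 b^4) = trace(b^4) trace(a) - trace(b^4 a) = x*y^4 - y^3*z - 3*x*y^2 + 2*y*z + x
assemble the triple (trace(r) - 2; trace(r a) - x; trace(r b) - y)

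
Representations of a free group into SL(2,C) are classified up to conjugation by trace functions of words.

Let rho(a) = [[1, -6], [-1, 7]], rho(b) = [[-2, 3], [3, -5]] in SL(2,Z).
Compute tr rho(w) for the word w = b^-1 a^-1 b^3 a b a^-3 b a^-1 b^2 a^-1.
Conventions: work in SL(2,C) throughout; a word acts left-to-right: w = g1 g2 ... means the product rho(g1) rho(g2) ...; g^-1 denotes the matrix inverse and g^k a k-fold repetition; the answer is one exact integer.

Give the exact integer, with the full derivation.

-2222789032

rho(b^-1) = [[-5, -3], [-3, -2]]
... * rho(a^-1) = [[7, 6], [1, 1]]  ->  [[-38, -33], [-23, -20]]
... * rho(b) = [[-2, 3], [3, -5]]  ->  [[-23, 51], [-14, 31]]
... * rho(b) = [[-2, 3], [3, -5]]  ->  [[199, -324], [121, -197]]
... * rho(b) = [[-2, 3], [3, -5]]  ->  [[-1370, 2217], [-833, 1348]]
... * rho(a) = [[1, -6], [-1, 7]]  ->  [[-3587, 23739], [-2181, 14434]]
... * rho(b) = [[-2, 3], [3, -5]]  ->  [[78391, -129456], [47664, -78713]]
... * rho(a^-1) = [[7, 6], [1, 1]]  ->  [[419281, 340890], [254935, 207271]]
... * rho(a^-1) = [[7, 6], [1, 1]]  ->  [[3275857, 2856576], [1991816, 1736881]]
... * rho(a^-1) = [[7, 6], [1, 1]]  ->  [[25787575, 22511718], [15679593, 13687777]]
... * rho(b) = [[-2, 3], [3, -5]]  ->  [[15960004, -35195865], [9704145, -21400106]]
... * rho(a^-1) = [[7, 6], [1, 1]]  ->  [[76524163, 60564159], [46528909, 36824764]]
... * rho(b) = [[-2, 3], [3, -5]]  ->  [[28644151, -73248306], [17416474, -44537093]]
... * rho(b) = [[-2, 3], [3, -5]]  ->  [[-277033220, 452173983], [-168444227, 274934887]]
... * rho(a^-1) = [[7, 6], [1, 1]]  ->  [[-1487058557, -1210025337], [-904174702, -735730475]]
tr = -1487058557 + -735730475 = -2222789032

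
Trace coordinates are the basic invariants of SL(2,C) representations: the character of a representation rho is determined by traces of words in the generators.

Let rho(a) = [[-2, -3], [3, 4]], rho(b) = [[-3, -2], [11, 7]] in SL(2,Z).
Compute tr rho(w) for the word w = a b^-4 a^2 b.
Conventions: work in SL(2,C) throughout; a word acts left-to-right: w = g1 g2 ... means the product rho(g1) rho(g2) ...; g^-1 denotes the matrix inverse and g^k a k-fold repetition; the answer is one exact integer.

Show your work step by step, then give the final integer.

-8615

rho(a) = [[-2, -3], [3, 4]]
... * rho(b^-1) = [[7, 2], [-11, -3]]  ->  [[19, 5], [-23, -6]]
... * rho(b^-1) = [[7, 2], [-11, -3]]  ->  [[78, 23], [-95, -28]]
... * rho(b^-1) = [[7, 2], [-11, -3]]  ->  [[293, 87], [-357, -106]]
... * rho(b^-1) = [[7, 2], [-11, -3]]  ->  [[1094, 325], [-1333, -396]]
... * rho(a) = [[-2, -3], [3, 4]]  ->  [[-1213, -1982], [1478, 2415]]
... * rho(a) = [[-2, -3], [3, 4]]  ->  [[-3520, -4289], [4289, 5226]]
... * rho(b) = [[-3, -2], [11, 7]]  ->  [[-36619, -22983], [44619, 28004]]
tr = -36619 + 28004 = -8615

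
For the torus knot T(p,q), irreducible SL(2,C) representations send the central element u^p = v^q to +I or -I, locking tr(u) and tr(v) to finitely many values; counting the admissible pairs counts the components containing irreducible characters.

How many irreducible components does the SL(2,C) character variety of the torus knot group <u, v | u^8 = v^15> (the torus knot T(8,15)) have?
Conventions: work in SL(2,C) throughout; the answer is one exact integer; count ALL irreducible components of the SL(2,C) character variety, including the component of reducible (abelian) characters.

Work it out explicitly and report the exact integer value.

50

For T(8,15): irreducibility forces the central element u^8 = v^15 to one of +I, -I.
So on each irreducible component the traces are pinned: tr(u) = 2*cos(pi*alpha/8) with 1 <= alpha <= 7, tr(v) = 2*cos(pi*beta/15) with 1 <= beta <= 14.
The two central values (-1)^alpha I and (-1)^beta I must be the same matrix, so alpha and beta share a parity.
Enumerate parity-matched pairs: 4*7 odd-odd plus 3*7 even-even gives 49.
That is 49 components of irreducible characters, and with the reducible (abelian) component the total is 50.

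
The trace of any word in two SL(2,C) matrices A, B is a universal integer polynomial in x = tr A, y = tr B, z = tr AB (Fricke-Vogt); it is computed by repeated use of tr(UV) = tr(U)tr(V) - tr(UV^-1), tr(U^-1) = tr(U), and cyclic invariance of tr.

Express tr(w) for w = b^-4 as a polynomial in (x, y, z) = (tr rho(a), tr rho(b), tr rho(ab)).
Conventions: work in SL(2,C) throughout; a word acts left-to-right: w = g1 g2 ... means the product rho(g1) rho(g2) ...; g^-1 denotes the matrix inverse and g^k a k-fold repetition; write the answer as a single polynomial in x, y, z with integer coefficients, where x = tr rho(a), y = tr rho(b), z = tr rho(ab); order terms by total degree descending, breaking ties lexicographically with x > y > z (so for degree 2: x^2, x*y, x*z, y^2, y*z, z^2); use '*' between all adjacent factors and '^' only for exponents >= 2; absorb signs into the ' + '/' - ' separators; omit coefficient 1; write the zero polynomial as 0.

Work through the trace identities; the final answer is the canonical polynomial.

y^4 - 4*y^2 + 2

tr(b^-1) = tr(b) = y
tr(b^-2) = tr(b^-1) tr(b) - tr(1)   [inverse elimination on b] = y^2 - 2
tr(b^-3) = tr(b^-2) tr(b) - tr(b^-1)   [inverse elimination on b] = y^3 - 3*y
tr(b^-4) = tr(b^-3) tr(b) - tr(b^-2)   [inverse elimination on b] = y^4 - 4*y^2 + 2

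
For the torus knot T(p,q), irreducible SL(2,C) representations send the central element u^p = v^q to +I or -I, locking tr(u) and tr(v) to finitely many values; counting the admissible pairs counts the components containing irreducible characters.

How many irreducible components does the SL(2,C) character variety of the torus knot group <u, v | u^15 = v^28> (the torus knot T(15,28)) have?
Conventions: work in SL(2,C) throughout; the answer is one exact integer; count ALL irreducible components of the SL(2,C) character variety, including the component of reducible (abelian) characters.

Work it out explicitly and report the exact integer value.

For T(15,28): irreducibility forces the central element u^15 = v^28 to one of +I, -I.
This locks tr(u) to 2*cos(pi*alpha/15), alpha in 1..14, and tr(v) to 2*cos(pi*beta/28), beta in 1..27, on each component of irreducible characters.
u^15 = (-1)^alpha I and v^28 = (-1)^beta I must agree, so alpha and beta have equal parity.
Enumerate parity-matched pairs: 7*14 odd-odd plus 7*13 even-even gives 189.
That is 189 components of irreducible characters, and with the reducible (abelian) component the total is 190.

190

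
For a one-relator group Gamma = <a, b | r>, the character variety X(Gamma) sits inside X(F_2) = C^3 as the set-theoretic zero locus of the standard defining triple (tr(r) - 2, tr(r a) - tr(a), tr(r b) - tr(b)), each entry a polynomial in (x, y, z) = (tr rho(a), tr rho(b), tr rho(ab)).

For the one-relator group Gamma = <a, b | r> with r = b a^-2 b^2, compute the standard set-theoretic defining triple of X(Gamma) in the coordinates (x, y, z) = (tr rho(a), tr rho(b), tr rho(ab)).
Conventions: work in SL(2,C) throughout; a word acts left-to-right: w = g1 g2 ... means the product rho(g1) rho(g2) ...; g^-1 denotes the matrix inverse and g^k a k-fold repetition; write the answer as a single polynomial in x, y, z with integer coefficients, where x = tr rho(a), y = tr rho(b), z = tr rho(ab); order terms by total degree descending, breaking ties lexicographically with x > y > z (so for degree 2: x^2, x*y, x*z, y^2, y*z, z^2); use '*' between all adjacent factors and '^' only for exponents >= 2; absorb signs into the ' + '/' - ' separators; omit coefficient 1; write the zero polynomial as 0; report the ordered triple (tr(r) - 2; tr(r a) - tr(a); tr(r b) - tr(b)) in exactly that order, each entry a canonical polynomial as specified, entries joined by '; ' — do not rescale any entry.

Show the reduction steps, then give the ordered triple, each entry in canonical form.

x^2*y^3 - x*y^2*z - 2*x^2*y - y^3 + x*z + 3*y - 2; x^2*y^2*z - x^3*y - x*y*z^2 - y^2*z + 2*x*y - x + z; x^2*y^4 - x*y^3*z - 3*x^2*y^2 - y^4 + 2*x*y*z + x^2 + 4*y^2 - y - 2

tr(b^2) = tr(b) tr(b) - tr(1) = y^2 - 2
reduce: tr(b^3) = tr(b) tr(b^2) - tr(b) = y^3 - 3*y
tr(a b^2) = tr(b) tr(a b) - tr(a) = y*z - x
reduce: tr(b^3 a) = tr(b) tr(a b^2) - tr(a b) = y^2*z - x*y - z
reduce: tr(a^-1 b^3) = tr(b^3) tr(a) - tr(b^3 a) = x*y^3 - y^2*z - 2*x*y + z
tr(b a^-2 b^2) = tr(a^-1 b^3) tr(a) - tr(a^-1 b^3 a) = x^2*y^3 - x*y^2*z - 2*x^2*y - y^3 + x*z + 3*y
tr(a b a b) = tr(a b) tr(a b) - tr(1)   [split at a repeated a] = z^2 - 2
tr(a b a) = tr(a) tr(b a) - tr(b)   [square of a] = x*z - y
so tr(b^2 a b a) = tr(b) tr(a b a b) - tr(a b a)   [square of b] = y*z^2 - x*z - y
reduce: tr(a^-1 b^2 a b) = tr(b^2 a b) tr(a) - tr(b^2 a b a)   [inverse elimination on a] = x*y^2*z - x^2*y - y*z^2 + y
tr(b a^-2 b^2 a) = tr(a^-1 b^2 a b) tr(a) - tr(a^-1 b^2 a b a)   [inverse elimination on a] = x^2*y^2*z - x^3*y - x*y*z^2 - y^2*z + 2*x*y + z
tr(b^4) = tr(b) tr(b^3) - tr(b^2)  (reduce the b square) = y^4 - 4*y^2 + 2
so tr(b^4 a) = tr(b) tr(a b^3) - tr(a b^2)  (reduce the b square) = y^3*z - x*y^2 - 2*y*z + x
reduce: tr(b^4 a^-1) = tr(b^4) tr(a) - tr(b^4 a)  (eliminate a^-1) = x*y^4 - y^3*z - 3*x*y^2 + 2*y*z + x
tr(b a^-2 b^3) = tr(b^4 a^-1) tr(a) - tr(b^4)  (eliminate a^-1) = x^2*y^4 - x*y^3*z - 3*x^2*y^2 - y^4 + 2*x*y*z + x^2 + 4*y^2 - 2
assemble the triple (tr(r) - 2; tr(r a) - x; tr(r b) - y)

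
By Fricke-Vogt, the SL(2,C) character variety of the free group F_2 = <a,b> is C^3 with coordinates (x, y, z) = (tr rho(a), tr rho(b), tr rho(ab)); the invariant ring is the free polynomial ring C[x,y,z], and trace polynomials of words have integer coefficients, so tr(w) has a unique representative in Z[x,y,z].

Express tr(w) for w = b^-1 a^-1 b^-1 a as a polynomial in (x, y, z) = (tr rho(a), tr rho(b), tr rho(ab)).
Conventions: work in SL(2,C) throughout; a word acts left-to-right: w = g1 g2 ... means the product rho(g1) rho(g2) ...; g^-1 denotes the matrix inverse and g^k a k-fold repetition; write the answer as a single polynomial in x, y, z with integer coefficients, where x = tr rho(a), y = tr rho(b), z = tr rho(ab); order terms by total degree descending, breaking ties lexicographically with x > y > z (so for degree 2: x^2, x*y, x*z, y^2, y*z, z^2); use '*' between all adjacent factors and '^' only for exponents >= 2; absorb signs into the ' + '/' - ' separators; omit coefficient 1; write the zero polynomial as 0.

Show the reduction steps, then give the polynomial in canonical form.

x*y*z - x^2 - z^2 + 2

trace(b^-1) = trace(b) = y
trace(a b a) = trace(a) trace(b a) - trace(b)  (reduce the a square) = x*z - y
trace(a b a b) = trace(b a) trace(b a) - trace(1)  (split on b) = z^2 - 2
trace(b a b^-1 a) = trace(a b a) trace(b) - trace(a b a b)  (eliminate b^-1) = x*y*z - y^2 - z^2 + 2
and trace(a b^-1 a^-1 b) = trace(b a b^-1) trace(a) - trace(b a b^-1 a)  (eliminate a^-1) = -x*y*z + x^2 + y^2 + z^2 - 2
and trace(b^-1 a^-1 b^-1 a) = trace(a b^-1 a^-1) trace(b) - trace(a b^-1 a^-1 b)  (eliminate b^-1) = x*y*z - x^2 - z^2 + 2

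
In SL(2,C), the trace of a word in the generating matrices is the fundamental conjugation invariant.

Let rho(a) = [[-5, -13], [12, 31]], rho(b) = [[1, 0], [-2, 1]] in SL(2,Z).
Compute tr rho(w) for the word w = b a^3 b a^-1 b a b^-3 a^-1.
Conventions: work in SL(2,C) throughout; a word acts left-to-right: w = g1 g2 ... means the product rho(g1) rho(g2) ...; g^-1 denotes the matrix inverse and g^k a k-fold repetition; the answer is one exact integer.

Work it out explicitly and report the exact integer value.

-922179598

rho(b) = [[1, 0], [-2, 1]]
... * rho(a) = [[-5, -13], [12, 31]]  ->  [[-5, -13], [22, 57]]
... * rho(a) = [[-5, -13], [12, 31]]  ->  [[-131, -338], [574, 1481]]
... * rho(a) = [[-5, -13], [12, 31]]  ->  [[-3401, -8775], [14902, 38449]]
... * rho(b) = [[1, 0], [-2, 1]]  ->  [[14149, -8775], [-61996, 38449]]
... * rho(a^-1) = [[31, 13], [-12, -5]]  ->  [[543919, 227812], [-2383264, -998193]]
... * rho(b) = [[1, 0], [-2, 1]]  ->  [[88295, 227812], [-386878, -998193]]
... * rho(a) = [[-5, -13], [12, 31]]  ->  [[2292269, 5914337], [-10043926, -25914569]]
... * rho(b^-1) = [[1, 0], [2, 1]]  ->  [[14120943, 5914337], [-61873064, -25914569]]
... * rho(b^-1) = [[1, 0], [2, 1]]  ->  [[25949617, 5914337], [-113702202, -25914569]]
... * rho(b^-1) = [[1, 0], [2, 1]]  ->  [[37778291, 5914337], [-165531340, -25914569]]
... * rho(a^-1) = [[31, 13], [-12, -5]]  ->  [[1100154977, 461546098], [-4820496712, -2022334575]]
tr = 1100154977 + -2022334575 = -922179598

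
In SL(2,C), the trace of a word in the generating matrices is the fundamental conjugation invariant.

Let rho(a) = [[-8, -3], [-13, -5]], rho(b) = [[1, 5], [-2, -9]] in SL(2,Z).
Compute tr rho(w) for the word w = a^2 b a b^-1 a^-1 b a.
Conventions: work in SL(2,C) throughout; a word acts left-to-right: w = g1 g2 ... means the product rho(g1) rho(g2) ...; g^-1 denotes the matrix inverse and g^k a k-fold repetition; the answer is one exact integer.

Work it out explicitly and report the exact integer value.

-11407600

rho(a) = [[-8, -3], [-13, -5]]
... * rho(a) = [[-8, -3], [-13, -5]]  ->  [[103, 39], [169, 64]]
... * rho(b) = [[1, 5], [-2, -9]]  ->  [[25, 164], [41, 269]]
... * rho(a) = [[-8, -3], [-13, -5]]  ->  [[-2332, -895], [-3825, -1468]]
... * rho(b^-1) = [[-9, -5], [2, 1]]  ->  [[19198, 10765], [31489, 17657]]
... * rho(a^-1) = [[-5, 3], [13, -8]]  ->  [[43955, -28526], [72096, -46789]]
... * rho(b) = [[1, 5], [-2, -9]]  ->  [[101007, 476509], [165674, 781581]]
... * rho(a) = [[-8, -3], [-13, -5]]  ->  [[-7002673, -2685566], [-11485945, -4404927]]
tr = -7002673 + -4404927 = -11407600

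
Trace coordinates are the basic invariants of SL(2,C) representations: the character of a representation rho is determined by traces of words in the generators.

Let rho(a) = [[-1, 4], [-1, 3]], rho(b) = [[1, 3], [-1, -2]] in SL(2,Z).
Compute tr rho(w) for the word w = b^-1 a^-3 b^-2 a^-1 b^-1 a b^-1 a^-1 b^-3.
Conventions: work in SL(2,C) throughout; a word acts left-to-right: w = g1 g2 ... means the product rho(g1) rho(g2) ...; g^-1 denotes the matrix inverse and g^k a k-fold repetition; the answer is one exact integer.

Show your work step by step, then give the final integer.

rho(b^-1) = [[-2, -3], [1, 1]]
... * rho(a^-1) = [[3, -4], [1, -1]]  ->  [[-9, 11], [4, -5]]
... * rho(a^-1) = [[3, -4], [1, -1]]  ->  [[-16, 25], [7, -11]]
... * rho(a^-1) = [[3, -4], [1, -1]]  ->  [[-23, 39], [10, -17]]
... * rho(b^-1) = [[-2, -3], [1, 1]]  ->  [[85, 108], [-37, -47]]
... * rho(b^-1) = [[-2, -3], [1, 1]]  ->  [[-62, -147], [27, 64]]
... * rho(a^-1) = [[3, -4], [1, -1]]  ->  [[-333, 395], [145, -172]]
... * rho(b^-1) = [[-2, -3], [1, 1]]  ->  [[1061, 1394], [-462, -607]]
... * rho(a) = [[-1, 4], [-1, 3]]  ->  [[-2455, 8426], [1069, -3669]]
... * rho(b^-1) = [[-2, -3], [1, 1]]  ->  [[13336, 15791], [-5807, -6876]]
... * rho(a^-1) = [[3, -4], [1, -1]]  ->  [[55799, -69135], [-24297, 30104]]
... * rho(b^-1) = [[-2, -3], [1, 1]]  ->  [[-180733, -236532], [78698, 102995]]
... * rho(b^-1) = [[-2, -3], [1, 1]]  ->  [[124934, 305667], [-54401, -133099]]
... * rho(b^-1) = [[-2, -3], [1, 1]]  ->  [[55799, -69135], [-24297, 30104]]
tr = 55799 + 30104 = 85903

85903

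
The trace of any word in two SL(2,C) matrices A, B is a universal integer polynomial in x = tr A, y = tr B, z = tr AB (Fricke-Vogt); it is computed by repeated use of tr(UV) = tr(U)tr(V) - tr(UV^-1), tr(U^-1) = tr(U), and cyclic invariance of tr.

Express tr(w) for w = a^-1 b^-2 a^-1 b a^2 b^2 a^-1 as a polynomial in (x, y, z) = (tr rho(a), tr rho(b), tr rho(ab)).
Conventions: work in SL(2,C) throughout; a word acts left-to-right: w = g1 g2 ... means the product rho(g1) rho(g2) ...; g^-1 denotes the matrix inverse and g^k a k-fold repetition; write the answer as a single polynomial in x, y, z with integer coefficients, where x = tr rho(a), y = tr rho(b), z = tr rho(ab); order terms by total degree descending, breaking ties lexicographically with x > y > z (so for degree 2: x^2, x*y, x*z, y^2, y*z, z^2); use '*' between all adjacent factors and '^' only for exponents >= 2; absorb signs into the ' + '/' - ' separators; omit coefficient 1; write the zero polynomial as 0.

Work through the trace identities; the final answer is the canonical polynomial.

x^3*y^3*z^2 - 2*x^4*y^2*z - 2*x^2*y^4*z - x^2*y^2*z^3 + x^5*y + 2*x^3*y^3 + x^3*y*z^2 + x*y^5 + x*y^3*z^2 + 5*x^2*y^2*z - 5*x^3*y - 5*x*y^3 - x*y*z^2 + 5*x*y - z

apply: trace(a b^2) = trace(b)*trace(a b) - trace(a) = y*z - x
trace(b a b a) = trace(a b)*trace(a b) - trace(1) = z^2 - 2
apply: trace(a b a^2 b) = trace(a)*trace(b a b a) - trace(b a b) = x*z^2 - y*z - x
use: trace(a^2 b) = trace(a)*trace(b a) - trace(b) = x*z - y
trace(a^2) = trace(a)*trace(a) - trace(1) = x^2 - 2
trace(b a^2 b) = trace(b)*trace(a^2 b) - trace(a^2) = x*y*z - x^2 - y^2 + 2
use: trace(a^2 b a^2 b) = trace(a)*trace(b a^2 b a) - trace(b a^2 b) = x^2*z^2 - 2*x*y*z + y^2 - 2
trace(b a^3) = trace(a)*trace(a b a) - trace(a b) = x^2*z - x*y - z
trace(a^2 b a^2) = trace(a)*trace(b a^3) - trace(b a^2) = x^3*z - x^2*y - 2*x*z + y
trace(a b a^2 b^2 a) = trace(b)*trace(a^2 b a^2 b) - trace(a^2 b a^2) = x^2*y*z^2 - x^3*z - 2*x*y^2*z + x^2*y + y^3 + 2*x*z - 3*y
apply: trace(b a b a b a) = trace(a b)*trace(a b a b) - trace(a^-1 b^-1) = z^3 - 3*z
use: trace(b a b a b) = trace(b)*trace(a b a b) - trace(a b a) = y*z^2 - x*z - y
trace(a b a b a^2 b) = trace(a)*trace(b a b a b a) - trace(b a b a b) = x*z^3 - y*z^2 - 2*x*z + y
use: trace(a b a b a^2) = trace(a)*trace(b a b a^2) - trace(b a b a) = x^2*z^2 - x*y*z - x^2 - z^2 + 2
apply: trace(a b a^2 b^2 a b) = trace(b)*trace(a b a b a^2 b) - trace(a b a b a^2) = x*y*z^3 - x^2*z^2 - y^2*z^2 - x*y*z + x^2 + y^2 + z^2 - 2
trace(b^-1 a b a^2 b^2 a) = trace(a b a^2 b^2 a)*trace(b) - trace(a b a^2 b^2 a b) = x^2*y^2*z^2 - x^3*y*z - 2*x*y^3*z - x*y*z^3 + x^2*y^2 + x^2*z^2 + y^4 + y^2*z^2 + 3*x*y*z - x^2 - 4*y^2 - z^2 + 2
trace(b a^2 b^2 a^-1 b^-1 a) = trace(b^-1 a b a^2 b^2)*trace(a) - trace(b^-1 a b a^2 b^2 a) = -x^2*y^2*z^2 + x^3*y*z + 2*x*y^3*z + x*y*z^3 - x^2*y^2 - y^4 - y^2*z^2 - 4*x*y*z + 4*y^2 + z^2 - 2
apply: trace(b^-1 a^-1 b a^2 b^2 a^-1) = trace(b a^2 b^2 a^-1 b^-1)*trace(a) - trace(b a^2 b^2 a^-1 b^-1 a) = x^2*y^2*z^2 - x^3*y*z - 2*x*y^3*z - x*y*z^3 + x^2*y^2 + y^4 + y^2*z^2 + 5*x*y*z - x^2 - 4*y^2 - z^2 + 2
trace(b a^2 b^2) = trace(b)*trace(a^2 b^2) - trace(a^2 b) = x*y^2*z - x^2*y - y^3 - x*z + 3*y
trace(b^2 a b) = trace(b)*trace(b a b) - trace(b a) = y^2*z - x*y - z
trace(b a^2 b^2 a) = trace(a)*trace(b^2 a b a) - trace(b^2 a b) = x*y*z^2 - x^2*z - y^2*z + z
apply: trace(a^-1 b a^2 b^2) = trace(b a^2 b^2)*trace(a) - trace(b a^2 b^2 a) = x^2*y^2*z - x^3*y - x*y^3 - x*y*z^2 + y^2*z + 3*x*y - z
trace(a^-1 b a^2 b^2 a^-1) = trace(a^-1 b a^2 b^2)*trace(a) - trace(a^-1 b a^2 b^2 a) = x^3*y^2*z - x^4*y - x^2*y^3 - x^2*y*z^2 + 4*x^2*y + y^3 - 3*y
apply: trace(b^-2 a^-1 b a^2 b^2 a^-1) = trace(b^-1 a^-1 b a^2 b^2 a^-1)*trace(b) - trace(b^-1 a^-1 b a^2 b^2 a^-1 b) = x^2*y^3*z^2 - 2*x^3*y^2*z - 2*x*y^4*z - x*y^2*z^3 + x^4*y + 2*x^2*y^3 + x^2*y*z^2 + y^5 + y^3*z^2 + 5*x*y^2*z - 5*x^2*y - 5*y^3 - y*z^2 + 5*y
apply: trace(a^-1 b^-2 a^-1 b a^2 b^2 a^-1) = trace(b^-2 a^-1 b a^2 b^2 a^-1)*trace(a) - trace(b^-2 a^-1 b a^2 b^2) = x^3*y^3*z^2 - 2*x^4*y^2*z - 2*x^2*y^4*z - x^2*y^2*z^3 + x^5*y + 2*x^3*y^3 + x^3*y*z^2 + x*y^5 + x*y^3*z^2 + 5*x^2*y^2*z - 5*x^3*y - 5*x*y^3 - x*y*z^2 + 5*x*y - z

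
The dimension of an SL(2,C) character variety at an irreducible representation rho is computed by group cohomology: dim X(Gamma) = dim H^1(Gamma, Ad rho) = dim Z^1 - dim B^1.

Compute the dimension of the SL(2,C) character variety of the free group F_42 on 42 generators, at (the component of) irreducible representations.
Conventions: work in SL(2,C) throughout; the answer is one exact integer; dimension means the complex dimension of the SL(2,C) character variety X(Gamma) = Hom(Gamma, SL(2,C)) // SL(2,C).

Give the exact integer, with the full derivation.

Gamma = F_42 has 42 generators and no relators.
So Z^1 = (sl_2)^42 in full: dim Z^1 = 126.
At an irreducible rho the centralizer of the image in sl_2 is 0, so the coboundary map sl_2 -> Z^1 is injective: dim B^1 = 3.
Therefore dim X = 126 - 3 = 123.

123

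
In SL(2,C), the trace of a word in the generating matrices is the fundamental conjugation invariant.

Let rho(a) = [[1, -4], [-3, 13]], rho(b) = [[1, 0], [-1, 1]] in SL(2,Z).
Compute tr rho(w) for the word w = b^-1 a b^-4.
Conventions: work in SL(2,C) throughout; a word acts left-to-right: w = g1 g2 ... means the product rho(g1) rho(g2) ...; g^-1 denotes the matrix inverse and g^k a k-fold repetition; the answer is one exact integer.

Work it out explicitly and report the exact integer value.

-6

rho(b^-1) = [[1, 0], [1, 1]]
... * rho(a) = [[1, -4], [-3, 13]]  ->  [[1, -4], [-2, 9]]
... * rho(b^-1) = [[1, 0], [1, 1]]  ->  [[-3, -4], [7, 9]]
... * rho(b^-1) = [[1, 0], [1, 1]]  ->  [[-7, -4], [16, 9]]
... * rho(b^-1) = [[1, 0], [1, 1]]  ->  [[-11, -4], [25, 9]]
... * rho(b^-1) = [[1, 0], [1, 1]]  ->  [[-15, -4], [34, 9]]
tr = -15 + 9 = -6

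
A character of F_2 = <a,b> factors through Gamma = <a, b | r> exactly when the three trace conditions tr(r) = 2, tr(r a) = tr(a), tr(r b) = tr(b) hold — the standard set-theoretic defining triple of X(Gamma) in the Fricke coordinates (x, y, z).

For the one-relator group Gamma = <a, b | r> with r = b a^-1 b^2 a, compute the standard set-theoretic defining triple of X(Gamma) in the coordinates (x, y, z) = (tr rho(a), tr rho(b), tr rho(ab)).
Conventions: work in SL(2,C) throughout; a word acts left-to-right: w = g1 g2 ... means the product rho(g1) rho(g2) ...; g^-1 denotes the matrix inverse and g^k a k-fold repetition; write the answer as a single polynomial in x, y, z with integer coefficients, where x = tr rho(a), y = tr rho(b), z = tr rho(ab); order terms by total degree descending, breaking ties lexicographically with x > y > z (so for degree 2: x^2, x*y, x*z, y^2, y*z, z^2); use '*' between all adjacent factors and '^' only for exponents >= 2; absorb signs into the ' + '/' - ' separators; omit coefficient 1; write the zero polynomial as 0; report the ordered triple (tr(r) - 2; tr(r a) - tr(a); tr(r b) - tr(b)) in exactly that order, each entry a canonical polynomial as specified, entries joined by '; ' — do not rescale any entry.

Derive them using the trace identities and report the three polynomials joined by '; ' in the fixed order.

tr(b a b) = tr(b) * tr(a b) - tr(a) = y*z - x
tr(b^2 a b) = tr(b) * tr(b a b) - tr(b a) = y^2*z - x*y - z
tr(a b a b) = tr(a b) * tr(a b) - tr(1)   [split at repeated a] = z^2 - 2
tr(a b a) = tr(a) * tr(b a) - tr(b) = x*z - y
tr(b^2 a b a) = tr(b) * tr(a b a b) - tr(a b a) = y*z^2 - x*z - y
tr(b a^-1 b^2 a) = tr(b^2 a b) * tr(a) - tr(b^2 a b a) = x*y^2*z - x^2*y - y*z^2 + y
tr(a^2) = tr(a) * tr(a) - tr(1)   [square of a] = x^2 - 2
tr(b a^2 b) = tr(b) * tr(a^2 b) - tr(a^2)   [square of b] = x*y*z - x^2 - y^2 + 2
tr(b^2 a^2 b) = tr(b) * tr(b a^2 b) - tr(b a^2)   [square of b] = x*y^2*z - x^2*y - y^3 - x*z + 3*y
tr(a^2 b a b) = tr(a) * tr(b a b a) - tr(b a b)   [square of a] = x*z^2 - y*z - x
tr(a^2 b a) = tr(a) * tr(a b a) - tr(a b)   [square of a] = x^2*z - x*y - z
tr(b^2 a^2 b a) = tr(b) * tr(a^2 b a b) - tr(a^2 b a)   [square of b] = x*y*z^2 - x^2*z - y^2*z + z
tr(b a^-1 b^2 a^2) = tr(b^2 a^2 b) * tr(a) - tr(b^2 a^2 b a)   [inverse elimination on a] = x^2*y^2*z - x^3*y - x*y^3 - x*y*z^2 + y^2*z + 3*x*y - z
tr(b^2 a b^2) = tr(b) * tr(a b^3) - tr(a b^2)  (reduce the b square) = y^3*z - x*y^2 - 2*y*z + x
tr(b^2 a b^2 a) = tr(b) * tr(a b^2 a b) - tr(a b^2 a)  (reduce the b square) = y^2*z^2 - 2*x*y*z + x^2 - 2
tr(b a^-1 b^2 a b) = tr(b^2 a b^2) * tr(a) - tr(b^2 a b^2 a)  (eliminate a^-1) = x*y^3*z - x^2*y^2 - y^2*z^2 + 2
assemble the triple (tr(r) - 2; tr(r a) - x; tr(r b) - y)

x*y^2*z - x^2*y - y*z^2 + y - 2; x^2*y^2*z - x^3*y - x*y^3 - x*y*z^2 + y^2*z + 3*x*y - x - z; x*y^3*z - x^2*y^2 - y^2*z^2 - y + 2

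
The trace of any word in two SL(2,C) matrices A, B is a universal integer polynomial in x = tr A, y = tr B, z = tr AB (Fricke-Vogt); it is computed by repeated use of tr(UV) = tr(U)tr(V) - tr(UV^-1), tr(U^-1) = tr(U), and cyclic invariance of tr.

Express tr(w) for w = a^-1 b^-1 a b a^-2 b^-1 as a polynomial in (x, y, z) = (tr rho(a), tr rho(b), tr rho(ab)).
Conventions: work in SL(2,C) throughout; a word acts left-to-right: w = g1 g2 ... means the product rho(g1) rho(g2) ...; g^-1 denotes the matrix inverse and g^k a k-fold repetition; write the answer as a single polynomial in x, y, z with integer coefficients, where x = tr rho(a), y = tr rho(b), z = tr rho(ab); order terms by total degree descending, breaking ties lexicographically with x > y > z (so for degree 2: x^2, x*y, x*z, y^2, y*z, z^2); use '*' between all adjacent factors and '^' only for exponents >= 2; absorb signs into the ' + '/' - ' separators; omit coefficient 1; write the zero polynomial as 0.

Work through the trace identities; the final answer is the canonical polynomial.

trace(a^-1) = trace(a) = x
trace(a^-2) = trace(a^-1) trace(a) - trace(1) = x^2 - 2
trace(b a b) = trace(b) trace(a b) - trace(a) = y*z - x
trace(b a b a) = trace(a b) trace(a b) - trace(1) = z^2 - 2
trace(a^-1 b a b) = trace(b a b) trace(a) - trace(b a b a) = x*y*z - x^2 - z^2 + 2
trace(a^-1 b a b a^-1) = trace(a^-1 b a b) trace(a) - trace(a^-1 b a b a) = x^2*y*z - x^3 - x*z^2 - y*z + 3*x
trace(b a b^2) = trace(b) trace(b a b) - trace(b a) = y^2*z - x*y - z
trace(a b a) = trace(a) trace(b a) - trace(b) = x*z - y
trace(b a b^2 a) = trace(b) trace(a b a b) - trace(a b a) = y*z^2 - x*z - y
trace(b a^-1 b a b) = trace(b a b^2) trace(a) - trace(b a b^2 a) = x*y^2*z - x^2*y - y*z^2 + y
trace(b a b a b a) = trace(b a) trace(b a b a) - trace(b^-1 a^-1) = z^3 - 3*z
trace(b a^-1 b a b a) = trace(b a b a b) trace(a) - trace(b a b a b a) = x*y*z^2 - x^2*z - z^3 - x*y + 3*z
trace(a^-1 b a b a^-1 b) = trace(b a^-1 b a b) trace(a) - trace(b a^-1 b a b a) = x^2*y^2*z - x^3*y - 2*x*y*z^2 + x^2*z + z^3 + 2*x*y - 3*z
trace(b^-1 a^-1 b a b a^-1) = trace(a^-1 b a b a^-1) trace(b) - trace(a^-1 b a b a^-1 b) = x*y*z^2 - x^2*z - y^2*z - z^3 + x*y + 3*z
trace(a b a^-2 b^-1 a^-1 b) = trace(b^-1 a^-1 b a b a^-1) trace(a) - trace(b^-1 a^-1 b a b) = x^2*y*z^2 - x^3*z - x*y^2*z - x*z^3 + x^2*y + 3*x*z - y
trace(a^-1 b^-1 a b a^-2 b^-1) = trace(a b a^-2 b^-1 a^-1) trace(b) - trace(a b a^-2 b^-1 a^-1 b) = -x^2*y*z^2 + x^3*z + x*y^2*z + x*z^3 - 3*x*z - y

-x^2*y*z^2 + x^3*z + x*y^2*z + x*z^3 - 3*x*z - y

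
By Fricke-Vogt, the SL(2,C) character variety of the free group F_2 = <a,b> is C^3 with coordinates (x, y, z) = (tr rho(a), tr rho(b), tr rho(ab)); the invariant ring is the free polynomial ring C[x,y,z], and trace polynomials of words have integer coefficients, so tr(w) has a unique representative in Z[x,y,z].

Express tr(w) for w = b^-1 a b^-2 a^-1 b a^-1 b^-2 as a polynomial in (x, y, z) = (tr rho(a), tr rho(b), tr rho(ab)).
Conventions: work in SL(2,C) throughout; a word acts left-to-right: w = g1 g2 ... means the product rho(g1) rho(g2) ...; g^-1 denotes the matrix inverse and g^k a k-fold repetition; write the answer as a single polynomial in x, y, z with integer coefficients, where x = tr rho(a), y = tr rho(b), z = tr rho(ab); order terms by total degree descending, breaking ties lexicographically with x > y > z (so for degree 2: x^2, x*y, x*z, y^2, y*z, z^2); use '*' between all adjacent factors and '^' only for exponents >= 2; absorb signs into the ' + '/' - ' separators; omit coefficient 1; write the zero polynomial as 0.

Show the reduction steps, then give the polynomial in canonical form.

next, trace(b^-1) = trace(b) = y
trace(b^-2) = trace(b^-1)*trace(b) - trace(1)  (eliminate b^-1) = y^2 - 2
trace(b^-1 a) = trace(a)*trace(b) - trace(a b)  (eliminate b^-1) = x*y - z
and trace(a b a) = trace(a)*trace(b a) - trace(b)  (reduce the a square) = x*z - y
trace(a b a b) = trace(b a)*trace(b a) - trace(1)  (split on b) = z^2 - 2
trace(b^-1 a b a) = trace(a b a)*trace(b) - trace(a b a b)  (eliminate b^-1) = x*y*z - y^2 - z^2 + 2
next, trace(b^-2 a b a) = trace(b^-1 a b a)*trace(b) - trace(b^-1 a b a b)  (eliminate b^-1) = x*y^2*z - y^3 - y*z^2 - x*z + 3*y
trace(a^-1 b^-2 a b) = trace(b^-2 a b)*trace(a) - trace(b^-2 a b a)  (eliminate a^-1) = -x*y^2*z + x^2*y + y^3 + y*z^2 - 3*y
trace(a b^-1 a^-1 b^-2) = trace(a^-1 b^-2 a)*trace(b) - trace(a^-1 b^-2 a b)  (eliminate b^-1) = x*y^2*z - x^2*y - y*z^2 + y
next, trace(a b^-1 a^-1 b) = trace(b a b^-1)*trace(a) - trace(b a b^-1 a)  (eliminate a^-1) = -x*y*z + x^2 + y^2 + z^2 - 2
trace(a b^-1 a^-1 b^-1) = trace(a b^-1 a^-1)*trace(b) - trace(a b^-1 a^-1 b)  (eliminate b^-1) = x*y*z - x^2 - z^2 + 2
trace(a^-1 b^-3 a b^-1) = trace(a b^-1 a^-1 b^-2)*trace(b) - trace(a b^-1 a^-1 b^-1)  (eliminate b^-1) = x*y^3*z - x^2*y^2 - y^2*z^2 - x*y*z + x^2 + y^2 + z^2 - 2
next, trace(a^2) = trace(a)*trace(a) - trace(1)  (reduce the a square) = x^2 - 2
trace(a^2 b a) = trace(a)*trace(a b a) - trace(a b)  (reduce the a square) = x^2*z - x*y - z
and trace(b a b) = trace(b)*trace(a b) - trace(a)  (reduce the b square) = y*z - x
next, trace(a^2 b a b) = trace(a)*trace(b a b a) - trace(b a b)  (reduce the a square) = x*z^2 - y*z - x
next, trace(b^-1 a^2 b a) = trace(a^2 b a)*trace(b) - trace(a^2 b a b)  (eliminate b^-1) = x^2*y*z - x*y^2 - x*z^2 + x
trace(a b a^-1 b^-1 a) = trace(b^-1 a^2 b)*trace(a) - trace(b^-1 a^2 b a)  (eliminate a^-1) = -x^2*y*z + x^3 + x*y^2 + x*z^2 - 3*x
and trace(a b a b a b) = trace(a b a b)*trace(a b) - trace(b a)  (split on a) = z^3 - 3*z
and trace(b^-1 a b a b a) = trace(a b a b a)*trace(b) - trace(a b a b a b)  (eliminate b^-1) = x*y*z^2 - y^2*z - z^3 - x*y + 3*z
trace(a b a^-1 b^-1 a b) = trace(b^-1 a b a b)*trace(a) - trace(b^-1 a b a b a)  (eliminate a^-1) = -x*y*z^2 + x^2*z + y^2*z + z^3 - 3*z
and trace(a b^-1 a b a^-1 b^-1) = trace(a b a^-1 b^-1 a)*trace(b) - trace(a b a^-1 b^-1 a b)  (eliminate b^-1) = -x^2*y^2*z + x^3*y + x*y^3 + 2*x*y*z^2 - x^2*z - y^2*z - z^3 - 3*x*y + 3*z
trace(b^-1 a b a^-1 b^-2 a) = trace(a b^-1 a b a^-1 b^-1)*trace(b) - trace(a b^-1 a b a^-1)  (eliminate b^-1) = -x^2*y^3*z + x^3*y^2 + x*y^4 + 2*x*y^2*z^2 - x^2*y*z - y^3*z - y*z^3 - 3*x*y^2 + 3*y*z - x
and trace(a b a^-1 b^-2 a) = trace(a^2 b a^-1 b^-1)*trace(b) - trace(a^2 b a^-1)  (eliminate b^-1) = -x^2*y^2*z + x^3*y + x*y^3 + x*y*z^2 - 3*x*y - z
trace(b^-2 a b^-2 a b a^-1) = trace(b^-1 a b a^-1 b^-2 a)*trace(b) - trace(b^-1 a b a^-1 b^-2 a b)  (eliminate b^-1) = -x^2*y^4*z + x^3*y^3 + x*y^5 + 2*x*y^3*z^2 - y^4*z - y^2*z^3 - x^3*y - 4*x*y^3 - x*y*z^2 + 3*y^2*z + 2*x*y + z
and trace(b^-1 a^2) = trace(a^2)*trace(b) - trace(a^2 b)  (eliminate b^-1) = x^2*y - x*z - y
trace(a b^-2 a) = trace(b^-1 a^2)*trace(b) - trace(b^-1 a^2 b)  (eliminate b^-1) = x^2*y^2 - x*y*z - x^2 - y^2 + 2
trace(b^-1 a b a b^-1 a) = trace(a b a b^-1 a)*trace(b) - trace(a b a b^-1 a b)  (eliminate b^-1) = x^2*y^2*z - x*y^3 - 2*x*y*z^2 + y^2*z + z^3 + 2*x*y - 3*z
next, trace(b^-1 a b^-2 a b a) = trace(b^-1 a b a b^-1 a)*trace(b) - trace(b^-1 a b a b^-1 a b)  (eliminate b^-1) = x^2*y^3*z - x*y^4 - 2*x*y^2*z^2 - x^2*y*z + y^3*z + y*z^3 + 3*x*y^2 + x*z^2 - 3*y*z - x
trace(b^-1 a b^-2 a b a^-1) = trace(b^-1 a b^-2 a b)*trace(a) - trace(b^-1 a b^-2 a b a)  (eliminate a^-1) = -x^2*y^3*z + x^3*y^2 + x*y^4 + 2*x*y^2*z^2 - y^3*z - y*z^3 - x^3 - 4*x*y^2 - x*z^2 + 3*y*z + 3*x
trace(b a^-1 b^-3 a b^-2 a) = trace(b^-2 a b^-2 a b a^-1)*trace(b) - trace(b^-2 a b^-2 a b a^-1 b)  (eliminate b^-1) = -x^2*y^5*z + x^3*y^4 + x*y^6 + 2*x*y^4*z^2 + x^2*y^3*z - y^5*z - y^3*z^3 - 2*x^3*y^2 - 5*x*y^4 - 3*x*y^2*z^2 + 4*y^3*z + y*z^3 + x^3 + 6*x*y^2 + x*z^2 - 2*y*z - 3*x
trace(b^-1 a b^-2 a^-1 b a^-1 b^-2) = trace(b a^-1 b^-3 a b^-2)*trace(a) - trace(b a^-1 b^-3 a b^-2 a)  (eliminate a^-1) = x^2*y^5*z - x^3*y^4 - x*y^6 - 2*x*y^4*z^2 + y^5*z + y^3*z^3 + x^3*y^2 + 5*x*y^4 + 2*x*y^2*z^2 - x^2*y*z - 4*y^3*z - y*z^3 - 5*x*y^2 + 2*y*z + x

x^2*y^5*z - x^3*y^4 - x*y^6 - 2*x*y^4*z^2 + y^5*z + y^3*z^3 + x^3*y^2 + 5*x*y^4 + 2*x*y^2*z^2 - x^2*y*z - 4*y^3*z - y*z^3 - 5*x*y^2 + 2*y*z + x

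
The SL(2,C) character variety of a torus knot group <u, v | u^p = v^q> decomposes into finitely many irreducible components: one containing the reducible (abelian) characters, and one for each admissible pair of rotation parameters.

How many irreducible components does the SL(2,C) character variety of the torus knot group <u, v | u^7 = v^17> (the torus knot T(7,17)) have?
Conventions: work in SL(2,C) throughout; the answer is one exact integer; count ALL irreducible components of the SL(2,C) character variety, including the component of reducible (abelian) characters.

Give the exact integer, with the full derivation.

49

In the torus knot group T(7,17), u^7 = v^17 is central, so an irreducible representation sends it to +I or -I (Schur).
On an irreducible component, tr(u) is locked at 2*cos(pi*alpha/7) for some alpha in 1..6, and tr(v) at 2*cos(pi*beta/17) for some beta in 1..16.
The two central values (-1)^alpha I and (-1)^beta I must be the same matrix, so alpha and beta share a parity.
Counting: 3 odd alphas x 8 odd betas + 3 even alphas x 8 even betas = 24 + 24 = 48.
That is 48 components of irreducible characters, and with the reducible (abelian) component the total is 49.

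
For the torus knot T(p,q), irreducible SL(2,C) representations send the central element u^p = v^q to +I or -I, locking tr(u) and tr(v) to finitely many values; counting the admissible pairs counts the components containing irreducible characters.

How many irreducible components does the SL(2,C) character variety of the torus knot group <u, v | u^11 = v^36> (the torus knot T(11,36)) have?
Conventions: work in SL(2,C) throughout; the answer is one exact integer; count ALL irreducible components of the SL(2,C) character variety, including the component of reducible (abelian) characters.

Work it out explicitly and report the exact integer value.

176

Gamma = < u, v | u^11 = v^36 > (torus knot T(11,36)); the central element u^11 = v^36 acts as +I or -I in any irreducible SL(2,C) representation.
On an irreducible component, tr(u) is locked at 2*cos(pi*alpha/11) for some alpha in 1..10, and tr(v) at 2*cos(pi*beta/36) for some beta in 1..35.
Consistency of u^11 = (-1)^alpha I with v^36 = (-1)^beta I forces alpha = beta (mod 2).
count pairs: odd alpha (5 choices) x odd beta (18), plus even alpha (5) x even beta (17): 5*18 + 5*17 = 175.
Total: 175 irreducible-character components + 1 reducible (abelian) component = 176.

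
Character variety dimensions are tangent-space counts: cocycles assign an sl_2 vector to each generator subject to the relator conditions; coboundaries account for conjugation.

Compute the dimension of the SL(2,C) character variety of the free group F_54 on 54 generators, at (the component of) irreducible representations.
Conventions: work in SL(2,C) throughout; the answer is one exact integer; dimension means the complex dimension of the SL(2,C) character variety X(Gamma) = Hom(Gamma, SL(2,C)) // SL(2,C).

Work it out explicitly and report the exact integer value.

159

Gamma = F_54 has 54 generators and no relators.
Z^1(Gamma, Ad rho) = (sl_2)^54: a cocycle is a free choice of one sl_2 vector per generator, so dim Z^1 = 3*54 = 162.
dim B^1 = 3: the coboundary map is injective because an irreducible image has centralizer 0 in sl_2.
dim X = dim H^1 = dim Z^1 - dim B^1 = 162 - 3 = 159.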